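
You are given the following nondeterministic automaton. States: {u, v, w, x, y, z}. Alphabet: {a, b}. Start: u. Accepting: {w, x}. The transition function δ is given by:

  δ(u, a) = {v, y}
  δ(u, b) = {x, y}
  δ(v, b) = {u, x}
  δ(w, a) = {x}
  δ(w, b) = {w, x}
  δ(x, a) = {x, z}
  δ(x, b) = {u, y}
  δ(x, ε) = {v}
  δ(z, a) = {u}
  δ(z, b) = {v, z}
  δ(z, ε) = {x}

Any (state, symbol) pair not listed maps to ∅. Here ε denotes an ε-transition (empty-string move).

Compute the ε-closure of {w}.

{w}

Begin with {w}.
No ε-moves leave this set, so the closure equals the set itself.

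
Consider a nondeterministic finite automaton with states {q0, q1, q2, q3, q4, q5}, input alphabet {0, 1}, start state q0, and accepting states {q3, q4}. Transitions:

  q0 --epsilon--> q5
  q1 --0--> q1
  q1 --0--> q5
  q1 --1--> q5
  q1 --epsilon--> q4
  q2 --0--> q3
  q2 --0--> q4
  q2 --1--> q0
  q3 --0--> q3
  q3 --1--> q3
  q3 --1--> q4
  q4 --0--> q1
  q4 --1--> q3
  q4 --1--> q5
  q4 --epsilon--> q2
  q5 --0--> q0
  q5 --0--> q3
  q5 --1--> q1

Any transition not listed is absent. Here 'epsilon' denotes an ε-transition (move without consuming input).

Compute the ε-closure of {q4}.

Begin with {q4}.
ε-move q4 → q2; add q2.

{q2, q4}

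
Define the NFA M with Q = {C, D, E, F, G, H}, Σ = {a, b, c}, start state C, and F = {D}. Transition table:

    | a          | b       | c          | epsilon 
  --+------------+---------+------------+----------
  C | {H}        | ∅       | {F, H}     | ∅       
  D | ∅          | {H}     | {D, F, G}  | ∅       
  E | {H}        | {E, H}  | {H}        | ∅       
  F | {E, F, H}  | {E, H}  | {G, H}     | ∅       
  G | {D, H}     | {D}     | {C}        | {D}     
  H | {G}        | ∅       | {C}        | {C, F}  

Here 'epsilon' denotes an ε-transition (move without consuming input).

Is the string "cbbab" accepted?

Yes

Start in {C}.
Read 'c': C→{F, H}; union {F, H}; ε-closure = {C, F, H}.
Read 'b': C→∅, F→{E, H}, H→∅; union {E, H}; ε-closure = {C, E, F, H}.
Read 'b': C→∅, E→{E, H}, F→{E, H}, H→∅; union {E, H}; ε-closure = {C, E, F, H}.
Read 'a': C→{H}, E→{H}, F→{E, F, H}, H→{G}; union {E, F, G, H}; ε-closure = {C, D, E, F, G, H}.
Read 'b': C→∅, D→{H}, E→{E, H}, F→{E, H}, G→{D}, H→∅; union {D, E, H}; ε-closure = {C, D, E, F, H}.
The final set {C, D, E, F, H} contains the accepting state D.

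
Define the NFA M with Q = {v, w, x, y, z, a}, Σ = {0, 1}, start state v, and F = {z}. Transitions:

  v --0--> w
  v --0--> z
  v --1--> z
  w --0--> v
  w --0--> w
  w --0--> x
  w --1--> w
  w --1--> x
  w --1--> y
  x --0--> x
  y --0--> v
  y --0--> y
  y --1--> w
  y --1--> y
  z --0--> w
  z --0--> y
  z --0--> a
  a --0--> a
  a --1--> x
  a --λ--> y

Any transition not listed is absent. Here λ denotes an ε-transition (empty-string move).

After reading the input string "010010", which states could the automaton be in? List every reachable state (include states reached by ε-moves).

{v, w, x, y, a}

Start in {v}.
Read '0': {v} → {w, z}.
Read '1': {w, z} → {w, x, y}.
Read '0': {w, x, y} → {v, w, x, y}.
Read '0': {v, w, x, y} → {v, w, x, y, z}.
Read '1': {v, w, x, y, z} → {w, x, y, z}.
Read '0': {w, x, y, z} → {v, w, x, y, a}.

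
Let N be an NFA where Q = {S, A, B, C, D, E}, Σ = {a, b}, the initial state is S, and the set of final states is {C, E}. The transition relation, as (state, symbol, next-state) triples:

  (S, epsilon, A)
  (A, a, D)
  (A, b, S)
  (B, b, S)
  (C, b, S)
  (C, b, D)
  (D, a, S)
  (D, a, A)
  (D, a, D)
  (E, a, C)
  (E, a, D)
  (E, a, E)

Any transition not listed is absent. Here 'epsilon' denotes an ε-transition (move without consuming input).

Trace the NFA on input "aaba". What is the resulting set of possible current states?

{D}

Start: ε-closure({S}) = {S, A}.
Read 'a': {S, A} → {D}.
Read 'a': {D} → {S, A, D}.
Read 'b': {S, A, D} → {S, A}.
Read 'a': {S, A} → {D}.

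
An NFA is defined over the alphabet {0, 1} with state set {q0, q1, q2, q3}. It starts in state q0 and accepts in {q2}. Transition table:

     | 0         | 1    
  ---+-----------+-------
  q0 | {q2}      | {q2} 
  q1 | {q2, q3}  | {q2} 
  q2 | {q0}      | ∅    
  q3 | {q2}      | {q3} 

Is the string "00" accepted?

No

Start in {q0}.
Read '0': {q0} → {q2}.
Read '0': {q2} → {q0}.
The final set {q0} contains no accepting state.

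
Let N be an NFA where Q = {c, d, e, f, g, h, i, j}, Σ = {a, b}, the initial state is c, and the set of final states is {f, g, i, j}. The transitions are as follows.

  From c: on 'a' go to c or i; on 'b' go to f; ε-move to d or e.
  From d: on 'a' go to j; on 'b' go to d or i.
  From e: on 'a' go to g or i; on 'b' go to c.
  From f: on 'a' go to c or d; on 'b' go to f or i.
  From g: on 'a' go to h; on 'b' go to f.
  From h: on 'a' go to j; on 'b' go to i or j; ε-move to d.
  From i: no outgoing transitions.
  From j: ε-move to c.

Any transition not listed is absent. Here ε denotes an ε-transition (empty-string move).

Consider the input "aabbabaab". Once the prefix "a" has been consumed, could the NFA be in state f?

Start: ε-closure({c}) = {c, d, e}.
Read 'a': c→{c, i}, d→{j}, e→{g, i}; union {c, g, i, j}; ε-closure = {c, d, e, g, i, j}.
State f is not in {c, d, e, g, i, j}.

No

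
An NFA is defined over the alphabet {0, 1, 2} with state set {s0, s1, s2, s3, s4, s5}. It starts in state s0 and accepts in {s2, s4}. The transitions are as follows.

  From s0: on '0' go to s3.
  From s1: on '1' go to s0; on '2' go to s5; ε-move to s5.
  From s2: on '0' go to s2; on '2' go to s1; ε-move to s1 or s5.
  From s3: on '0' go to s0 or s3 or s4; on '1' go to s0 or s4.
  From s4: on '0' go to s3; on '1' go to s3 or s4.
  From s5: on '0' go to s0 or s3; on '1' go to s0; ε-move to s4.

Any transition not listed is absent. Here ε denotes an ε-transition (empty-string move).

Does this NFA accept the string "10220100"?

Start in {s0}.
Read '1': {s0} → ∅.
The set is empty and remains empty for the remaining 7 symbols.
The final set ∅ contains no accepting state.

No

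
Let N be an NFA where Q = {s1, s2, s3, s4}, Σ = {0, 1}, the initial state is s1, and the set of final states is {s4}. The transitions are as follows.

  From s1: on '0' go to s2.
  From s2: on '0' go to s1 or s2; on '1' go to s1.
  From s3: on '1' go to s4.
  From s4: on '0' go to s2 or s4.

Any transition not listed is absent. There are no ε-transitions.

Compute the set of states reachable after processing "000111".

∅

Start in {s1}.
Read '0': {s1} → {s2}.
Read '0': {s2} → {s1, s2}.
Read '0': {s1, s2} → {s1, s2}.
Read '1': {s1, s2} → {s1}.
Read '1': {s1} → ∅.
The set is empty and remains empty for the remaining 1 symbol.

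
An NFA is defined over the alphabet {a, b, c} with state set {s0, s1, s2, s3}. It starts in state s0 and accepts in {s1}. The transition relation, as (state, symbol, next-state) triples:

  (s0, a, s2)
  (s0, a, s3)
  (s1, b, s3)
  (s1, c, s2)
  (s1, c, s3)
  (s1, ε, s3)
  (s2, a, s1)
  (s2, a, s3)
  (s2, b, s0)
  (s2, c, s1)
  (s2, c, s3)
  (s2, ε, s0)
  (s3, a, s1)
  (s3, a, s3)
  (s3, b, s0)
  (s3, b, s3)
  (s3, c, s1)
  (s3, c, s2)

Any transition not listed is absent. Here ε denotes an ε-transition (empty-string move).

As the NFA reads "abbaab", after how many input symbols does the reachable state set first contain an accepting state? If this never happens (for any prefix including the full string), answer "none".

4

Start in {s0}.
Read 'a': s0→{s2, s3}; union {s2, s3}; ε-closure = {s0, s2, s3}.
Read 'b': s0→∅, s2→{s0}, s3→{s0, s3}; now {s0, s3}.
Read 'b': s0→∅, s3→{s0, s3}; now {s0, s3}.
Read 'a': s0→{s2, s3}, s3→{s1, s3}; union {s1, s2, s3}; ε-closure = {s0, s1, s2, s3}.
None of the earlier sets intersect F, but {s0, s1, s2, s3} does.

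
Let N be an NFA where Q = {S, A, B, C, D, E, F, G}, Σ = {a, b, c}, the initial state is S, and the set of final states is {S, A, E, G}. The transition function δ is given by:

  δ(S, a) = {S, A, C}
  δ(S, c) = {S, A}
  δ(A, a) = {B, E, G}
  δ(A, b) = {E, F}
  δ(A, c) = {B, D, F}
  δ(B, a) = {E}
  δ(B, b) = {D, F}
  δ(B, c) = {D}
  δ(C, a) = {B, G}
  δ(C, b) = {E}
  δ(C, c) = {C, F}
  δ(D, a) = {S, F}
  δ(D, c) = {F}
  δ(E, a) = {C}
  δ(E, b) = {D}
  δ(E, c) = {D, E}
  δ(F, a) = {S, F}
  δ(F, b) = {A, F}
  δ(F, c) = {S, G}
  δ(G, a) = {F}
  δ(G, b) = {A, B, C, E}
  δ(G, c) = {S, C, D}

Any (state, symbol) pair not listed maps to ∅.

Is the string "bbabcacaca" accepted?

Start in {S}.
Read 'b': {S} → ∅.
The set is empty and remains empty for the remaining 9 symbols.
The final set ∅ contains no accepting state.

No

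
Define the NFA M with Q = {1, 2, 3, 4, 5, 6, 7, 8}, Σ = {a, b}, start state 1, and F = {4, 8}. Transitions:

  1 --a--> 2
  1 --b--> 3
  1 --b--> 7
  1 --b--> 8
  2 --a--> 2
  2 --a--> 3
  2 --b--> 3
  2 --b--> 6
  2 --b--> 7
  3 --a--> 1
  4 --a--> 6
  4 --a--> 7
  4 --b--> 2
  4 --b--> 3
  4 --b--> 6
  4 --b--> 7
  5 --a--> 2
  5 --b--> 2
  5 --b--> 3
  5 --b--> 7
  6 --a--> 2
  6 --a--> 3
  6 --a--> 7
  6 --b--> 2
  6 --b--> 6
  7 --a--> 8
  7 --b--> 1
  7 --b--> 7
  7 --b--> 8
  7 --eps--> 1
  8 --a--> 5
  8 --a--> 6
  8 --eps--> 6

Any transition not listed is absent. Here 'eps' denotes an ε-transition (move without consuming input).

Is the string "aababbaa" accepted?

Yes

Start in {1}.
Read 'a': 1→{2}; now {2}.
Read 'a': 2→{2, 3}; now {2, 3}.
Read 'b': 2→{3, 6, 7}, 3→∅; union {3, 6, 7}; ε-closure = {1, 3, 6, 7}.
Read 'a': 1→{2}, 3→{1}, 6→{2, 3, 7}, 7→{8}; union {1, 2, 3, 7, 8}; ε-closure = {1, 2, 3, 6, 7, 8}.
Read 'b': 1→{3, 7, 8}, 2→{3, 6, 7}, 3→∅, 6→{2, 6}, 7→{1, 7, 8}, 8→∅; now {1, 2, 3, 6, 7, 8}.
Read 'b': 1→{3, 7, 8}, 2→{3, 6, 7}, 3→∅, 6→{2, 6}, 7→{1, 7, 8}, 8→∅; now {1, 2, 3, 6, 7, 8}.
Read 'a': 1→{2}, 2→{2, 3}, 3→{1}, 6→{2, 3, 7}, 7→{8}, 8→{5, 6}; now {1, 2, 3, 5, 6, 7, 8}.
Read 'a': 1→{2}, 2→{2, 3}, 3→{1}, 5→{2}, 6→{2, 3, 7}, 7→{8}, 8→{5, 6}; now {1, 2, 3, 5, 6, 7, 8}.
The final set {1, 2, 3, 5, 6, 7, 8} contains the accepting state 8.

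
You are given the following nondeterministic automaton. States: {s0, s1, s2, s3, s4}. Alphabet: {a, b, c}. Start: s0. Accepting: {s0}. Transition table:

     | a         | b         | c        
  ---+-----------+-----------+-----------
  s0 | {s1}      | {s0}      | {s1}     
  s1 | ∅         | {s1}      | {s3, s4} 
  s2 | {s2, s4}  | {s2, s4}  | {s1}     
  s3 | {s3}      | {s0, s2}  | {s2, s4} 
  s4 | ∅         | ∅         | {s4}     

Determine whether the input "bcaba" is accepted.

No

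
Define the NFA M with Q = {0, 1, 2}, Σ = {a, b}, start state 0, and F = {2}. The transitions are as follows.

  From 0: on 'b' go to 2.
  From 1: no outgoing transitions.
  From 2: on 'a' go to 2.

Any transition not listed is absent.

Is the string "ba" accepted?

Yes

Start in {0}.
Read 'b': {0} → {2}.
Read 'a': {2} → {2}.
The final set {2} contains the accepting state 2.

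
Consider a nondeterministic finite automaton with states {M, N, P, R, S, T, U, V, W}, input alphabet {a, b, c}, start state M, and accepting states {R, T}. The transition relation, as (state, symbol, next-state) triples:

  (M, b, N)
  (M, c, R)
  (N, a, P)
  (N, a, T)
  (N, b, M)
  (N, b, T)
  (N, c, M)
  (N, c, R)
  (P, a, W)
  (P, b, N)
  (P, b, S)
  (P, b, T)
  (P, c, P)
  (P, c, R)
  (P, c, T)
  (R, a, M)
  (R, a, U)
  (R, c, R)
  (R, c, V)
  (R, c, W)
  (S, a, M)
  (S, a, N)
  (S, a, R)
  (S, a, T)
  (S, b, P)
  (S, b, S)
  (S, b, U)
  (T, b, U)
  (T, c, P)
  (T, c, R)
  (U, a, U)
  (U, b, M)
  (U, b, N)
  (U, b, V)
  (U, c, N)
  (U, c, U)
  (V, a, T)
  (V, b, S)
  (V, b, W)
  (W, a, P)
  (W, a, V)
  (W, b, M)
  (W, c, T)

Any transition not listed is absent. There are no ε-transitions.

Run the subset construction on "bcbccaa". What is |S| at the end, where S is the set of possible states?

3

Start in {M}.
Read 'b': M→{N}; now {N}.
Read 'c': N→{M, R}; now {M, R}.
Read 'b': M→{N}, R→∅; now {N}.
Read 'c': N→{M, R}; now {M, R}.
Read 'c': M→{R}, R→{R, V, W}; now {R, V, W}.
Read 'a': R→{M, U}, V→{T}, W→{P, V}; now {M, P, T, U, V}.
Read 'a': M→∅, P→{W}, T→∅, U→{U}, V→{T}; now {T, U, W}.
That set has 3 states.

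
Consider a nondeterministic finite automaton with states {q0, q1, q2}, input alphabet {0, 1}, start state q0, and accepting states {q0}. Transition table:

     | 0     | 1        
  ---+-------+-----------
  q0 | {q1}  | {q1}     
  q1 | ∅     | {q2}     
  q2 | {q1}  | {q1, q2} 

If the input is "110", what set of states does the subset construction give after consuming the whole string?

{q1}

Start in {q0}.
Read '1': q0→{q1}; now {q1}.
Read '1': q1→{q2}; now {q2}.
Read '0': q2→{q1}; now {q1}.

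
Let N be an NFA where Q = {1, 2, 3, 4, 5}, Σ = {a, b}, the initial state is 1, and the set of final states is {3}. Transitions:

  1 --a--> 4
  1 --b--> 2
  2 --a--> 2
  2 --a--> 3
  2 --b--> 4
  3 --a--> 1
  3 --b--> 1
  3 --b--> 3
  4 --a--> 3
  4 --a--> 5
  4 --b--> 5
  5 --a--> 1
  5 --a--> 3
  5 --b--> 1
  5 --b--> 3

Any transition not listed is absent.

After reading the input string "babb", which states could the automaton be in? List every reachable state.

Start in {1}.
Read 'b': {1} → {2}.
Read 'a': {2} → {2, 3}.
Read 'b': {2, 3} → {1, 3, 4}.
Read 'b': {1, 3, 4} → {1, 2, 3, 5}.

{1, 2, 3, 5}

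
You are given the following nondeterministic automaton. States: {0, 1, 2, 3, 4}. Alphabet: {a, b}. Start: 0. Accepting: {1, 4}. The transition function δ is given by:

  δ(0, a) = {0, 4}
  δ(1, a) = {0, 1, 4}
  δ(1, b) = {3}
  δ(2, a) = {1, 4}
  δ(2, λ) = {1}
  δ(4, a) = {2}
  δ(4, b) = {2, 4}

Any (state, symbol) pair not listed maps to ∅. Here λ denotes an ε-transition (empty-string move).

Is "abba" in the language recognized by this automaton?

Yes

Start in {0}.
Read 'a': {0} → {0, 4}.
Read 'b': {0, 4} → {1, 2, 4}.
Read 'b': {1, 2, 4} → {1, 2, 3, 4}.
Read 'a': {1, 2, 3, 4} → {0, 1, 2, 4}.
The final set {0, 1, 2, 4} contains the accepting states 1, 4.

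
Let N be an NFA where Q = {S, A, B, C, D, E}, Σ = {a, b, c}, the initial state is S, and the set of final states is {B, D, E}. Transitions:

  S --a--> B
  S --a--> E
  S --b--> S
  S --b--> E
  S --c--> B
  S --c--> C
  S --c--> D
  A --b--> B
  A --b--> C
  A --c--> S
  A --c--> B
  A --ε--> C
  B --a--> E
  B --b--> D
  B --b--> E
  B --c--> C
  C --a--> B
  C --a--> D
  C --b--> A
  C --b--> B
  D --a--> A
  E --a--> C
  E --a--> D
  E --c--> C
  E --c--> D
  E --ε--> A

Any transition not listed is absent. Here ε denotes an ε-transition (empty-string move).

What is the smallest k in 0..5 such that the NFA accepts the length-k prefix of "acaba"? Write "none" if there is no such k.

1

Start in {S}.
Read 'a': S→{B, E}; union {B, E}; ε-closure = {A, B, C, E}.
None of the earlier sets intersect F, but {A, B, C, E} does.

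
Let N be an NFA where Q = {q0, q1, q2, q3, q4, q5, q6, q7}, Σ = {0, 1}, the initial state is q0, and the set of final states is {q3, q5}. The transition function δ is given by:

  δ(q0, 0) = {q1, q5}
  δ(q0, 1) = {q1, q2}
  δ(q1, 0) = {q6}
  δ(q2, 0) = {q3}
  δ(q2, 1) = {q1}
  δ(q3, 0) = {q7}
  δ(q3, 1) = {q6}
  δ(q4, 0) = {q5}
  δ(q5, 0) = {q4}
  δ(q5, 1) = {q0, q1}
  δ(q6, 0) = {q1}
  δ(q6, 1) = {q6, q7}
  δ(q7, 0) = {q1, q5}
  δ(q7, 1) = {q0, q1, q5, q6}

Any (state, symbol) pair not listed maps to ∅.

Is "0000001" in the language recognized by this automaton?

No

Start in {q0}.
Read '0': q0→{q1, q5}; now {q1, q5}.
Read '0': q1→{q6}, q5→{q4}; now {q4, q6}.
Read '0': q4→{q5}, q6→{q1}; now {q1, q5}.
Read '0': q1→{q6}, q5→{q4}; now {q4, q6}.
Read '0': q4→{q5}, q6→{q1}; now {q1, q5}.
Read '0': q1→{q6}, q5→{q4}; now {q4, q6}.
Read '1': q4→∅, q6→{q6, q7}; now {q6, q7}.
The final set {q6, q7} contains no accepting state.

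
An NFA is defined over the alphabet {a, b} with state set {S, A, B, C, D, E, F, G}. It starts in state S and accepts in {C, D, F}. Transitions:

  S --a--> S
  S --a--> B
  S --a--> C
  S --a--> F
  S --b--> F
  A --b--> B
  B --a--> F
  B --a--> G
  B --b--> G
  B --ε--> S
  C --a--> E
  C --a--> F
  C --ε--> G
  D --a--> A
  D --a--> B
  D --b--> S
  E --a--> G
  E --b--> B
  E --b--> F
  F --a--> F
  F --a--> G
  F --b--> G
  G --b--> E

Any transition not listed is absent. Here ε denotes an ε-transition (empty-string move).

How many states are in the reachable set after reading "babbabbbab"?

Start in {S}.
Read 'b': {S} → {F}.
Read 'a': {F} → {F, G}.
Read 'b': {F, G} → {E, G}.
Read 'b': {E, G} → {S, B, E, F}.
Read 'a': {S, B, E, F} → {S, B, C, F, G}.
Read 'b': {S, B, C, F, G} → {E, F, G}.
Read 'b': {E, F, G} → {S, B, E, F, G}.
Read 'b': {S, B, E, F, G} → {S, B, E, F, G}.
Read 'a': {S, B, E, F, G} → {S, B, C, F, G}.
Read 'b': {S, B, C, F, G} → {E, F, G}.
That set has 3 states.

3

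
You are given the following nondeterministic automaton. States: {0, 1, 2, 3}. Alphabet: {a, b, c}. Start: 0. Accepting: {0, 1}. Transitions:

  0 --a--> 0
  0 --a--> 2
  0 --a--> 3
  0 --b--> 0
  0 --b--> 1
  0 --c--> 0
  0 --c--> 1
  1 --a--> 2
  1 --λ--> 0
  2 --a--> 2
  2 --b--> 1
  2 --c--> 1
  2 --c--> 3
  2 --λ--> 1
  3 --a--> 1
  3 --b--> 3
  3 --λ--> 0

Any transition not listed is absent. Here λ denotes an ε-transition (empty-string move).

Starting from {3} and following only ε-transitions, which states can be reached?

Begin with {3}.
ε-move 3 → 0; add 0.

{0, 3}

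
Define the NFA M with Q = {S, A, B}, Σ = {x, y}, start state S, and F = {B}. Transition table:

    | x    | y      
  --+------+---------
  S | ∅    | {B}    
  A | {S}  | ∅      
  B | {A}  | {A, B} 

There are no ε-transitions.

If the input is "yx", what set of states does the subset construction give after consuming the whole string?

Start in {S}.
Read 'y': {S} → {B}.
Read 'x': {B} → {A}.

{A}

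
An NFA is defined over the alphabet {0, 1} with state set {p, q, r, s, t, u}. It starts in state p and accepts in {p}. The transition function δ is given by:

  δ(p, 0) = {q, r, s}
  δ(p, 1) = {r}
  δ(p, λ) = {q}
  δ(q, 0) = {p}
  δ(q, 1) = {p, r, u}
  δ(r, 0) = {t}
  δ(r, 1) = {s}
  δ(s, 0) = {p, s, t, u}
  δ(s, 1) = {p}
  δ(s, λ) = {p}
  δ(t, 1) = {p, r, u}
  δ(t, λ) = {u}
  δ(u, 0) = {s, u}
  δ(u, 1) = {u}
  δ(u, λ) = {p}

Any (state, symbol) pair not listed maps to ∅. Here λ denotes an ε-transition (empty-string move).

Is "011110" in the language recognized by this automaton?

Start: ε-closure({p}) = {p, q}.
Read '0': p→{q, r, s}, q→{p}; now {p, q, r, s}.
Read '1': p→{r}, q→{p, r, u}, r→{s}, s→{p}; union {p, r, s, u}; ε-closure = {p, q, r, s, u}.
Read '1': p→{r}, q→{p, r, u}, r→{s}, s→{p}, u→{u}; union {p, r, s, u}; ε-closure = {p, q, r, s, u}.
Read '1': p→{r}, q→{p, r, u}, r→{s}, s→{p}, u→{u}; union {p, r, s, u}; ε-closure = {p, q, r, s, u}.
Read '1': p→{r}, q→{p, r, u}, r→{s}, s→{p}, u→{u}; union {p, r, s, u}; ε-closure = {p, q, r, s, u}.
Read '0': p→{q, r, s}, q→{p}, r→{t}, s→{p, s, t, u}, u→{s, u}; now {p, q, r, s, t, u}.
The final set {p, q, r, s, t, u} contains the accepting state p.

Yes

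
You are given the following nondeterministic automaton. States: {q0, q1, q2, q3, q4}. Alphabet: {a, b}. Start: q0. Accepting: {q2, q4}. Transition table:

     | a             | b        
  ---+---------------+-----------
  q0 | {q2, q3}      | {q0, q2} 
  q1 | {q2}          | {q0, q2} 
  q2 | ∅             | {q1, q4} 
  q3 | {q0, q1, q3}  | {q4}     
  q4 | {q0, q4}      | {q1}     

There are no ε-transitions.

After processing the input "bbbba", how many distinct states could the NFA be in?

4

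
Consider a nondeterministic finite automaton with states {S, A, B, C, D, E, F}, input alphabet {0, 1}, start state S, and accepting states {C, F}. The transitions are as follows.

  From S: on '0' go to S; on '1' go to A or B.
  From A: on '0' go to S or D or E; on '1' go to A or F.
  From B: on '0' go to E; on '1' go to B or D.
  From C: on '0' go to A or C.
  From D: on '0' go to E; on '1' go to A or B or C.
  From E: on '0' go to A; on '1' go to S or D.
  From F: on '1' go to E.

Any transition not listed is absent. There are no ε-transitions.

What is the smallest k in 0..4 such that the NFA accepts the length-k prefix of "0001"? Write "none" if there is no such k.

none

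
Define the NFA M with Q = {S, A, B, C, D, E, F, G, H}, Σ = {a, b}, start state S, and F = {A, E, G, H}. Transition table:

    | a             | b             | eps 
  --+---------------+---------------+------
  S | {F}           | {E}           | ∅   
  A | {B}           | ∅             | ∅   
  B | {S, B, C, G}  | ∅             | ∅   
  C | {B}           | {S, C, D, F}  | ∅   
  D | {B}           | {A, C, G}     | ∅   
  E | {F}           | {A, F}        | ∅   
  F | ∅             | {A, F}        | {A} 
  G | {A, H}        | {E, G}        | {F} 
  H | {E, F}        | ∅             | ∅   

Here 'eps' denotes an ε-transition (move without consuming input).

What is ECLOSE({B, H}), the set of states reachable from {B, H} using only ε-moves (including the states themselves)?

{B, H}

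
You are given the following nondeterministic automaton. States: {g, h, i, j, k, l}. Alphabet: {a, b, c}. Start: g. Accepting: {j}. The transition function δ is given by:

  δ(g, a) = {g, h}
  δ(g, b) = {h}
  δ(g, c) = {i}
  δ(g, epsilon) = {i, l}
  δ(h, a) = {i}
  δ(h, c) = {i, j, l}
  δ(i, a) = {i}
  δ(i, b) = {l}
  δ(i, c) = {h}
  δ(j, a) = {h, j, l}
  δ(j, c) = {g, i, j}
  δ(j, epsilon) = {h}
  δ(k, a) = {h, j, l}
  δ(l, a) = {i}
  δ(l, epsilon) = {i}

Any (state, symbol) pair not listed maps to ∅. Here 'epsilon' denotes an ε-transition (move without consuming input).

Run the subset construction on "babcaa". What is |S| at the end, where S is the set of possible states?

1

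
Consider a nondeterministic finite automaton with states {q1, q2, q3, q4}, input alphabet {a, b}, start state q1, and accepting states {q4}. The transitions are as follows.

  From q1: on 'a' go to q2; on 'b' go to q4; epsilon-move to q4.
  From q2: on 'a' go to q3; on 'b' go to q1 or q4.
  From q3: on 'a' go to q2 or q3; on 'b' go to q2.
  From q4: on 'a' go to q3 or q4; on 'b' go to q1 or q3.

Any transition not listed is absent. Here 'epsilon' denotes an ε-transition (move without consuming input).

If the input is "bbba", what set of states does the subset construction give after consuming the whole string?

{q2, q3, q4}

Start: ε-closure({q1}) = {q1, q4}.
Read 'b': q1→{q4}, q4→{q1, q3}; now {q1, q3, q4}.
Read 'b': q1→{q4}, q3→{q2}, q4→{q1, q3}; now {q1, q2, q3, q4}.
Read 'b': q1→{q4}, q2→{q1, q4}, q3→{q2}, q4→{q1, q3}; now {q1, q2, q3, q4}.
Read 'a': q1→{q2}, q2→{q3}, q3→{q2, q3}, q4→{q3, q4}; now {q2, q3, q4}.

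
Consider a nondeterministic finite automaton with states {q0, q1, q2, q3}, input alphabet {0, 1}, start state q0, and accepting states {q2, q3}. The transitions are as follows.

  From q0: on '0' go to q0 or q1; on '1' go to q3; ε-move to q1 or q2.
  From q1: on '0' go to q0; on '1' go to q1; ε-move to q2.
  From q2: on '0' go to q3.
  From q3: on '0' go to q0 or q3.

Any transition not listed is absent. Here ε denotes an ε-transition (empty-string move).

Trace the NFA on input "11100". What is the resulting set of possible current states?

Start: ε-closure({q0}) = {q0, q1, q2}.
Read '1': q0→{q3}, q1→{q1}, q2→∅; union {q1, q3}; ε-closure = {q1, q2, q3}.
Read '1': q1→{q1}, q2→∅, q3→∅; union {q1}; ε-closure = {q1, q2}.
Read '1': q1→{q1}, q2→∅; union {q1}; ε-closure = {q1, q2}.
Read '0': q1→{q0}, q2→{q3}; union {q0, q3}; ε-closure = {q0, q1, q2, q3}.
Read '0': q0→{q0, q1}, q1→{q0}, q2→{q3}, q3→{q0, q3}; union {q0, q1, q3}; ε-closure = {q0, q1, q2, q3}.

{q0, q1, q2, q3}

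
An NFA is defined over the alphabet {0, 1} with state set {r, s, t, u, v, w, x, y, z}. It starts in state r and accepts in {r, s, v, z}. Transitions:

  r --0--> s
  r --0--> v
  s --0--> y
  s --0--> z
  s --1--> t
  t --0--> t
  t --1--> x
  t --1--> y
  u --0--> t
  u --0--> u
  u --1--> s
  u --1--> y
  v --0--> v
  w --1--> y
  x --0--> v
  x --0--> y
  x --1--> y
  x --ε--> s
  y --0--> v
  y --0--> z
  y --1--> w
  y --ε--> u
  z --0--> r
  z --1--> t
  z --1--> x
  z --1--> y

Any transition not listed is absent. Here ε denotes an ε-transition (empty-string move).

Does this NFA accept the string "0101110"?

Yes

Start in {r}.
Read '0': {r} → {s, v}.
Read '1': {s, v} → {t}.
Read '0': {t} → {t}.
Read '1': {t} → {s, u, x, y}.
Read '1': {s, u, x, y} → {s, t, u, w, y}.
Read '1': {s, t, u, w, y} → {s, t, u, w, x, y}.
Read '0': {s, t, u, w, x, y} → {t, u, v, y, z}.
The final set {t, u, v, y, z} contains the accepting states v, z.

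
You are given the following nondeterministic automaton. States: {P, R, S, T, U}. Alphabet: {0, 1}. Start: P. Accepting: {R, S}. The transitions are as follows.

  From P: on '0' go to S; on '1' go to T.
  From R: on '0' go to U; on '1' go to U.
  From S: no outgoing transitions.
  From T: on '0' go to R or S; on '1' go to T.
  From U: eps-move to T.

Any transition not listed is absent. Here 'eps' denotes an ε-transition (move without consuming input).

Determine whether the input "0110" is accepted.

No

Start in {P}.
Read '0': {P} → {S}.
Read '1': {S} → ∅.
The set is empty and remains empty for the remaining 2 symbols.
The final set ∅ contains no accepting state.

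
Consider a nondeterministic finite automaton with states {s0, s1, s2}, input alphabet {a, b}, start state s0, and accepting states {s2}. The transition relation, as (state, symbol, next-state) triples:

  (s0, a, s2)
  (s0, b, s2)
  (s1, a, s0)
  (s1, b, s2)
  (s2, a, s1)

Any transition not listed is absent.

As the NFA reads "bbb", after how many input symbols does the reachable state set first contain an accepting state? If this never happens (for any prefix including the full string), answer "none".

Start in {s0}.
Read 'b': {s0} → {s2}.
None of the earlier sets intersect F, but {s2} does.

1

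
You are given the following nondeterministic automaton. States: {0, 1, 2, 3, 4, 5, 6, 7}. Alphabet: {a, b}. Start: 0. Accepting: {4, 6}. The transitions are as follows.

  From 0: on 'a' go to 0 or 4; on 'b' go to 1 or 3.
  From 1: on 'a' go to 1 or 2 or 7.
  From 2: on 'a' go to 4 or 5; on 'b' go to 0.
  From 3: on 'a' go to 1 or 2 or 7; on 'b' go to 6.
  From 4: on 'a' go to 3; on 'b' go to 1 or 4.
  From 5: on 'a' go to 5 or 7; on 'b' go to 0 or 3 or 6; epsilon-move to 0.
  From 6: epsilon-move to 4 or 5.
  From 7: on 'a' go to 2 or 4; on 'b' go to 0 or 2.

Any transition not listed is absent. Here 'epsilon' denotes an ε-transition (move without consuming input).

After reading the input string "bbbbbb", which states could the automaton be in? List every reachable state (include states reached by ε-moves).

{0, 1, 3, 4, 5, 6}

Start in {0}.
Read 'b': 0→{1, 3}; now {1, 3}.
Read 'b': 1→∅, 3→{6}; union {6}; ε-closure = {0, 4, 5, 6}.
Read 'b': 0→{1, 3}, 4→{1, 4}, 5→{0, 3, 6}, 6→∅; union {0, 1, 3, 4, 6}; ε-closure = {0, 1, 3, 4, 5, 6}.
Read 'b': 0→{1, 3}, 1→∅, 3→{6}, 4→{1, 4}, 5→{0, 3, 6}, 6→∅; union {0, 1, 3, 4, 6}; ε-closure = {0, 1, 3, 4, 5, 6}.
Read 'b': 0→{1, 3}, 1→∅, 3→{6}, 4→{1, 4}, 5→{0, 3, 6}, 6→∅; union {0, 1, 3, 4, 6}; ε-closure = {0, 1, 3, 4, 5, 6}.
Read 'b': 0→{1, 3}, 1→∅, 3→{6}, 4→{1, 4}, 5→{0, 3, 6}, 6→∅; union {0, 1, 3, 4, 6}; ε-closure = {0, 1, 3, 4, 5, 6}.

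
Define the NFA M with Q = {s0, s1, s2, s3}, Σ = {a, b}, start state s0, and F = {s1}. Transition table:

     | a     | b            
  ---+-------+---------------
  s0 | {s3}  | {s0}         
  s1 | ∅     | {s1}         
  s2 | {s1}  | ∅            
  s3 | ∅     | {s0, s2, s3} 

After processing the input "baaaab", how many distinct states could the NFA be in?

0

Start in {s0}.
Read 'b': {s0} → {s0}.
Read 'a': {s0} → {s3}.
Read 'a': {s3} → ∅.
The set is empty and remains empty for the remaining 3 symbols.
That set has 0 states.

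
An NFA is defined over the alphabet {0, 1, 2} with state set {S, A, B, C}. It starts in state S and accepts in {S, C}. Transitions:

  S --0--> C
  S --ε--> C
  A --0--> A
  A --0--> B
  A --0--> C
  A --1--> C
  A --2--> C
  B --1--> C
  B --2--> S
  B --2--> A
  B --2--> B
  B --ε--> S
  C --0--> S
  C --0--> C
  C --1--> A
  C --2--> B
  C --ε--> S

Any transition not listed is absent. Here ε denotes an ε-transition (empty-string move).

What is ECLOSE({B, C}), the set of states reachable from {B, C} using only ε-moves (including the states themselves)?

Begin with {B, C}.
ε-move C → S; add S.

{S, B, C}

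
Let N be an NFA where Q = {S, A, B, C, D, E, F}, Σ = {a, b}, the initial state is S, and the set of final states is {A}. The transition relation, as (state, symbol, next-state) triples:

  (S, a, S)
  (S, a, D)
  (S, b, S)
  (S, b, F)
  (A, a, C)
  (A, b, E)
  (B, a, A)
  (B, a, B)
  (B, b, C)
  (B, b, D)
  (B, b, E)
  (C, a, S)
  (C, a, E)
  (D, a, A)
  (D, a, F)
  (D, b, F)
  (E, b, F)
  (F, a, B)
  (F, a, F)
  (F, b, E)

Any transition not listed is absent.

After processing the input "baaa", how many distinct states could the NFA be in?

6

Start in {S}.
Read 'b': {S} → {S, F}.
Read 'a': {S, F} → {S, B, D, F}.
Read 'a': {S, B, D, F} → {S, A, B, D, F}.
Read 'a': {S, A, B, D, F} → {S, A, B, C, D, F}.
That set has 6 states.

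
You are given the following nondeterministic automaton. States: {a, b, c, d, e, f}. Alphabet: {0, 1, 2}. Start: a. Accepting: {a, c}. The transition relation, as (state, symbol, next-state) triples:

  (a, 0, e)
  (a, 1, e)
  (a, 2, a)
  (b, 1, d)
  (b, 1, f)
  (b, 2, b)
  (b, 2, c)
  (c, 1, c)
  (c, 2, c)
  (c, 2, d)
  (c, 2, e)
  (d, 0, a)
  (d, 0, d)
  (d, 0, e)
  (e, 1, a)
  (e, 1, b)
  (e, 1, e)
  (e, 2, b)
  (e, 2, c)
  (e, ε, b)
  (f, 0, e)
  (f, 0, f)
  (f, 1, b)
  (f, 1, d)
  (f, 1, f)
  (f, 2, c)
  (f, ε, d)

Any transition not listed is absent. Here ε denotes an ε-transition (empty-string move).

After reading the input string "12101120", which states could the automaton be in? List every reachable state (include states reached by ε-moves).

Start in {a}.
Read '1': a→{e}; union {e}; ε-closure = {b, e}.
Read '2': b→{b, c}, e→{b, c}; now {b, c}.
Read '1': b→{d, f}, c→{c}; now {c, d, f}.
Read '0': c→∅, d→{a, d, e}, f→{e, f}; union {a, d, e, f}; ε-closure = {a, b, d, e, f}.
Read '1': a→{e}, b→{d, f}, d→∅, e→{a, b, e}, f→{b, d, f}; now {a, b, d, e, f}.
Read '1': a→{e}, b→{d, f}, d→∅, e→{a, b, e}, f→{b, d, f}; now {a, b, d, e, f}.
Read '2': a→{a}, b→{b, c}, d→∅, e→{b, c}, f→{c}; now {a, b, c}.
Read '0': a→{e}, b→∅, c→∅; union {e}; ε-closure = {b, e}.

{b, e}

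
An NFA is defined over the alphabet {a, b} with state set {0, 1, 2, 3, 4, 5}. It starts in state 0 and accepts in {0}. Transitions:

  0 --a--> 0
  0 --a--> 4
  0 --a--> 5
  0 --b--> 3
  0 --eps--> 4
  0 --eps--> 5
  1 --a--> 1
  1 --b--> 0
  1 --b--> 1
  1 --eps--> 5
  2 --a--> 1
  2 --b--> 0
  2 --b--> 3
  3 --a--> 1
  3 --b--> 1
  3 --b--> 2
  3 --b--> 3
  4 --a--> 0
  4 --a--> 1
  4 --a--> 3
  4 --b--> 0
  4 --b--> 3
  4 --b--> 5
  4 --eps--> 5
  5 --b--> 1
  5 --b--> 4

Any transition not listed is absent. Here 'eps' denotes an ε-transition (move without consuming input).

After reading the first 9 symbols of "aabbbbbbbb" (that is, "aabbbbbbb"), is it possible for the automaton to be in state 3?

Yes

Start: ε-closure({0}) = {0, 4, 5}.
Read 'a': {0, 4, 5} → {0, 1, 3, 4, 5}.
Read 'a': {0, 1, 3, 4, 5} → {0, 1, 3, 4, 5}.
Read 'b': {0, 1, 3, 4, 5} → {0, 1, 2, 3, 4, 5}.
Read 'b': {0, 1, 2, 3, 4, 5} → {0, 1, 2, 3, 4, 5}.
Read 'b': {0, 1, 2, 3, 4, 5} → {0, 1, 2, 3, 4, 5}.
Read 'b': {0, 1, 2, 3, 4, 5} → {0, 1, 2, 3, 4, 5}.
Read 'b': {0, 1, 2, 3, 4, 5} → {0, 1, 2, 3, 4, 5}.
Read 'b': {0, 1, 2, 3, 4, 5} → {0, 1, 2, 3, 4, 5}.
Read 'b': {0, 1, 2, 3, 4, 5} → {0, 1, 2, 3, 4, 5}.
State 3 is in {0, 1, 2, 3, 4, 5}.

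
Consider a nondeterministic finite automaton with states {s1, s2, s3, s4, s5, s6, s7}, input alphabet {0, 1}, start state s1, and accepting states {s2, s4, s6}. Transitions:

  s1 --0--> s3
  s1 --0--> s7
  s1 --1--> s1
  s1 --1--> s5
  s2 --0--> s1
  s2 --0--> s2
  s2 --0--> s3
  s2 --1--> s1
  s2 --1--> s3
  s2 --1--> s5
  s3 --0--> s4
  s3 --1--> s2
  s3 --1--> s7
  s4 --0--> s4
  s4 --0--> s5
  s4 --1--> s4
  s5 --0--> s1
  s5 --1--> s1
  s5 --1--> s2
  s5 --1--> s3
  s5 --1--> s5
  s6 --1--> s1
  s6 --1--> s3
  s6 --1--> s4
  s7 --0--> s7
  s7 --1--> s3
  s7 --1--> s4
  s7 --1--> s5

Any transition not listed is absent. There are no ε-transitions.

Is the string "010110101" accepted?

Start in {s1}.
Read '0': {s1} → {s3, s7}.
Read '1': {s3, s7} → {s2, s3, s4, s5, s7}.
Read '0': {s2, s3, s4, s5, s7} → {s1, s2, s3, s4, s5, s7}.
Read '1': {s1, s2, s3, s4, s5, s7} → {s1, s2, s3, s4, s5, s7}.
Read '1': {s1, s2, s3, s4, s5, s7} → {s1, s2, s3, s4, s5, s7}.
Read '0': {s1, s2, s3, s4, s5, s7} → {s1, s2, s3, s4, s5, s7}.
Read '1': {s1, s2, s3, s4, s5, s7} → {s1, s2, s3, s4, s5, s7}.
Read '0': {s1, s2, s3, s4, s5, s7} → {s1, s2, s3, s4, s5, s7}.
Read '1': {s1, s2, s3, s4, s5, s7} → {s1, s2, s3, s4, s5, s7}.
The final set {s1, s2, s3, s4, s5, s7} contains the accepting states s2, s4.

Yes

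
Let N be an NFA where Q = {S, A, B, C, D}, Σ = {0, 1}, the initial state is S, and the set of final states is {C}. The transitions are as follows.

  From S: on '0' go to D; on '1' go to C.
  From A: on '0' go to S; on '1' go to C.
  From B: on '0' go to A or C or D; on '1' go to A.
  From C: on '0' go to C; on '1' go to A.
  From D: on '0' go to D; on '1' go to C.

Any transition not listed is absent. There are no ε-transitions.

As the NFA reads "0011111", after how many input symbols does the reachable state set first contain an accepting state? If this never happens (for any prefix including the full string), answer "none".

Start in {S}.
Read '0': {S} → {D}.
Read '0': {D} → {D}.
Read '1': {D} → {C}.
None of the earlier sets intersect F, but {C} does.

3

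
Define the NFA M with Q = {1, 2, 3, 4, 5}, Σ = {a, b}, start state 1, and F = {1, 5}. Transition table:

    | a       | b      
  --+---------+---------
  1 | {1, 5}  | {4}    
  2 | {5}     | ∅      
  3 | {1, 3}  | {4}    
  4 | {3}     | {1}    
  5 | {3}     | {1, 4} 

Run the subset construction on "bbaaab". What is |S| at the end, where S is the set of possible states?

Start in {1}.
Read 'b': 1→{4}; now {4}.
Read 'b': 4→{1}; now {1}.
Read 'a': 1→{1, 5}; now {1, 5}.
Read 'a': 1→{1, 5}, 5→{3}; now {1, 3, 5}.
Read 'a': 1→{1, 5}, 3→{1, 3}, 5→{3}; now {1, 3, 5}.
Read 'b': 1→{4}, 3→{4}, 5→{1, 4}; now {1, 4}.
That set has 2 states.

2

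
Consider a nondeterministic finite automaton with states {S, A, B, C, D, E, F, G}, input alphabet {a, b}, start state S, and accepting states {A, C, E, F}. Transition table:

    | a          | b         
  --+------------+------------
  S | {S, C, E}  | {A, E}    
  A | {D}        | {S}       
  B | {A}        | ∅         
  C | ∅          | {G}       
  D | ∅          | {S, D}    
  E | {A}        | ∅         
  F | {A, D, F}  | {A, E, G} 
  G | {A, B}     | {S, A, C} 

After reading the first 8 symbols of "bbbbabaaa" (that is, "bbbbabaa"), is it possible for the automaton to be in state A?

Yes

Start in {S}.
Read 'b': S→{A, E}; now {A, E}.
Read 'b': A→{S}, E→∅; now {S}.
Read 'b': S→{A, E}; now {A, E}.
Read 'b': A→{S}, E→∅; now {S}.
Read 'a': S→{S, C, E}; now {S, C, E}.
Read 'b': S→{A, E}, C→{G}, E→∅; now {A, E, G}.
Read 'a': A→{D}, E→{A}, G→{A, B}; now {A, B, D}.
Read 'a': A→{D}, B→{A}, D→∅; now {A, D}.
State A is in {A, D}.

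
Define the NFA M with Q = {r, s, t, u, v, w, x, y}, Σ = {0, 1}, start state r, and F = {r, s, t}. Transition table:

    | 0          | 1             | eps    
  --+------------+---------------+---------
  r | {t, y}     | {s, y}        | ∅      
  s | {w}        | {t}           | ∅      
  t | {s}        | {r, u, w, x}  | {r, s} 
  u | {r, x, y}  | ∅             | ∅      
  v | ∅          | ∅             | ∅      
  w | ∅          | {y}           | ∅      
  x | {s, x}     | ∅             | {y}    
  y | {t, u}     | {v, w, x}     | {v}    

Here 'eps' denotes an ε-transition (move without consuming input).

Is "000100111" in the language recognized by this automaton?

Yes

Start in {r}.
Read '0': r→{t, y}; union {t, y}; ε-closure = {r, s, t, v, y}.
Read '0': r→{t, y}, s→{w}, t→{s}, v→∅, y→{t, u}; union {s, t, u, w, y}; ε-closure = {r, s, t, u, v, w, y}.
Read '0': r→{t, y}, s→{w}, t→{s}, u→{r, x, y}, v→∅, w→∅, y→{t, u}; union {r, s, t, u, w, x, y}; ε-closure = {r, s, t, u, v, w, x, y}.
Read '1': r→{s, y}, s→{t}, t→{r, u, w, x}, u→∅, v→∅, w→{y}, x→∅, y→{v, w, x}; now {r, s, t, u, v, w, x, y}.
Read '0': r→{t, y}, s→{w}, t→{s}, u→{r, x, y}, v→∅, w→∅, x→{s, x}, y→{t, u}; union {r, s, t, u, w, x, y}; ε-closure = {r, s, t, u, v, w, x, y}.
Read '0': r→{t, y}, s→{w}, t→{s}, u→{r, x, y}, v→∅, w→∅, x→{s, x}, y→{t, u}; union {r, s, t, u, w, x, y}; ε-closure = {r, s, t, u, v, w, x, y}.
Read '1': r→{s, y}, s→{t}, t→{r, u, w, x}, u→∅, v→∅, w→{y}, x→∅, y→{v, w, x}; now {r, s, t, u, v, w, x, y}.
Read '1': r→{s, y}, s→{t}, t→{r, u, w, x}, u→∅, v→∅, w→{y}, x→∅, y→{v, w, x}; now {r, s, t, u, v, w, x, y}.
Read '1': r→{s, y}, s→{t}, t→{r, u, w, x}, u→∅, v→∅, w→{y}, x→∅, y→{v, w, x}; now {r, s, t, u, v, w, x, y}.
The final set {r, s, t, u, v, w, x, y} contains the accepting states r, s, t.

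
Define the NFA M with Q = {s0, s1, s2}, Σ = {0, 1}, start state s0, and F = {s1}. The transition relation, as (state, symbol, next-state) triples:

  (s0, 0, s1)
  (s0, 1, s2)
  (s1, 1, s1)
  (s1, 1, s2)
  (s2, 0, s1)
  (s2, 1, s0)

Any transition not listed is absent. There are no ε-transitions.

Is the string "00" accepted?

Start in {s0}.
Read '0': {s0} → {s1}.
Read '0': {s1} → ∅.
The final set ∅ contains no accepting state.

No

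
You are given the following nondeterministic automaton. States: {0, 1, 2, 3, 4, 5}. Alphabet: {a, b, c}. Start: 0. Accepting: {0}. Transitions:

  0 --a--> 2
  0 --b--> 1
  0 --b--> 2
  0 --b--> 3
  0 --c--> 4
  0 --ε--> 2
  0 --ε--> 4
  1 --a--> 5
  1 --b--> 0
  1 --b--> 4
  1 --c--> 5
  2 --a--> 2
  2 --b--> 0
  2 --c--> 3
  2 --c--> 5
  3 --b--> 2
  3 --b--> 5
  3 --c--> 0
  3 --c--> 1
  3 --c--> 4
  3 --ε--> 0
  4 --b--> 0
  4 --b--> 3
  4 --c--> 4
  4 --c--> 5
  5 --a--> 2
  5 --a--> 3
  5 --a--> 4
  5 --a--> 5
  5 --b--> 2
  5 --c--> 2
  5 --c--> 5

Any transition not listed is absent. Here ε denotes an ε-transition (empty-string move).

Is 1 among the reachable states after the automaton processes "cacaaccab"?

Yes

Start: ε-closure({0}) = {0, 2, 4}.
Read 'c': {0, 2, 4} → {0, 2, 3, 4, 5}.
Read 'a': {0, 2, 3, 4, 5} → {0, 2, 3, 4, 5}.
Read 'c': {0, 2, 3, 4, 5} → {0, 1, 2, 3, 4, 5}.
Read 'a': {0, 1, 2, 3, 4, 5} → {0, 2, 3, 4, 5}.
Read 'a': {0, 2, 3, 4, 5} → {0, 2, 3, 4, 5}.
Read 'c': {0, 2, 3, 4, 5} → {0, 1, 2, 3, 4, 5}.
Read 'c': {0, 1, 2, 3, 4, 5} → {0, 1, 2, 3, 4, 5}.
Read 'a': {0, 1, 2, 3, 4, 5} → {0, 2, 3, 4, 5}.
Read 'b': {0, 2, 3, 4, 5} → {0, 1, 2, 3, 4, 5}.
State 1 is in {0, 1, 2, 3, 4, 5}.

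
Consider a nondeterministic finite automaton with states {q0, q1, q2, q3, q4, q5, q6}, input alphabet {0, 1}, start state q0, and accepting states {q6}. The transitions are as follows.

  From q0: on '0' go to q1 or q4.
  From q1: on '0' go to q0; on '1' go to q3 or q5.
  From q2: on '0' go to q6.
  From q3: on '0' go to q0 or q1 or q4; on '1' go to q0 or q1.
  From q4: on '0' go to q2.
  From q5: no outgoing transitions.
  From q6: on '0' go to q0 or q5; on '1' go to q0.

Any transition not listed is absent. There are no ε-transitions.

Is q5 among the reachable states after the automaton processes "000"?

No

Start in {q0}.
Read '0': {q0} → {q1, q4}.
Read '0': {q1, q4} → {q0, q2}.
Read '0': {q0, q2} → {q1, q4, q6}.
State q5 is not in {q1, q4, q6}.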